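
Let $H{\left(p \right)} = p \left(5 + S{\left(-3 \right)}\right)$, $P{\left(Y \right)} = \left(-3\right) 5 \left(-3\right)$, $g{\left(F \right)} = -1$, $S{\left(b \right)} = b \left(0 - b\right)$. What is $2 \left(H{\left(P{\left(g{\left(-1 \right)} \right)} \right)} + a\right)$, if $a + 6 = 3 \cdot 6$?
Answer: $-336$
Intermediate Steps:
$S{\left(b \right)} = - b^{2}$ ($S{\left(b \right)} = b \left(- b\right) = - b^{2}$)
$P{\left(Y \right)} = 45$ ($P{\left(Y \right)} = \left(-15\right) \left(-3\right) = 45$)
$H{\left(p \right)} = - 4 p$ ($H{\left(p \right)} = p \left(5 - \left(-3\right)^{2}\right) = p \left(5 - 9\right) = p \left(-4\right) = - 4 p$)
$a = 12$ ($a = -6 + 3 \cdot 6 = -6 + 18 = 12$)
$2 \left(H{\left(P{\left(g{\left(-1 \right)} \right)} \right)} + a\right) = 2 \left(\left(-4\right) 45 + 12\right) = 2 \left(-180 + 12\right) = 2 \left(-168\right) = -336$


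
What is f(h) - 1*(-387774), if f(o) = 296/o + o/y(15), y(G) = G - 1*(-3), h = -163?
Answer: 1137697019/2934 ≈ 3.8776e+5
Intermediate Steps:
y(G) = 3 + G (y(G) = G + 3 = 3 + G)
f(o) = 296/o + o/18 (f(o) = 296/o + o/(3 + 15) = 296/o + o/18)
f(h) - 1*(-387774) = (296/(-163) + (1/18)*(-163)) - 1*(-387774) = (296*(-1/163) - 163/18) + 387774 = (-296/163 - 163/18) + 387774 = -31897/2934 + 387774 = 1137697019/2934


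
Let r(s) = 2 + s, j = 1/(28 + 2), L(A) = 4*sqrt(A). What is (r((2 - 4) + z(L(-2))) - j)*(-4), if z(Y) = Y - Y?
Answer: 2/15 ≈ 0.13333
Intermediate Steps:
z(Y) = 0
j = 1/30 ≈ 0.033333
(r((2 - 4) + z(L(-2))) - j)*(-4) = ((2 + ((2 - 4) + 0)) - 1*1/30)*(-4) = ((2 + (-2 + 0)) - 1/30)*(-4) = ((2 - 2) - 1/30)*(-4) = (0 - 1/30)*(-4) = -1/30*(-4) = 2/15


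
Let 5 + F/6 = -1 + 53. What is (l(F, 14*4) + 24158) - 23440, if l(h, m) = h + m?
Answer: 1056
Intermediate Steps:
F = 282 (F = -30 + 6*(-1 + 53) = -30 + 6*52 = -30 + 312 = 282)
(l(F, 14*4) + 24158) - 23440 = ((282 + 14*4) + 24158) - 23440 = ((282 + 56) + 24158) - 23440 = (338 + 24158) - 23440 = 24496 - 23440 = 1056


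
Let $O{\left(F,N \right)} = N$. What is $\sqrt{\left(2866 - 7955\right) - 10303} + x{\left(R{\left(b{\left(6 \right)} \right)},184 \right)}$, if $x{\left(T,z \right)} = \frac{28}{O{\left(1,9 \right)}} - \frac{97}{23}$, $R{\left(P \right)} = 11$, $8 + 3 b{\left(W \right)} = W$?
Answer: $- \frac{229}{207} + 4 i \sqrt{962} \approx -1.1063 + 124.06 i$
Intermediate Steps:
$b{\left(W \right)} = - \frac{8}{3} + \frac{W}{3}$
$x{\left(T,z \right)} = - \frac{229}{207}$ ($x{\left(T,z \right)} = \frac{28}{9} - \frac{97}{23} = - \frac{229}{207}$)
$\sqrt{\left(2866 - 7955\right) - 10303} + x{\left(R{\left(b{\left(6 \right)} \right)},184 \right)} = \sqrt{\left(2866 - 7955\right) - 10303} - \frac{229}{207} = \sqrt{-5089 - 10303} - \frac{229}{207} = \sqrt{-15392} - \frac{229}{207} = 4 i \sqrt{962} - \frac{229}{207} = - \frac{229}{207} + 4 i \sqrt{962}$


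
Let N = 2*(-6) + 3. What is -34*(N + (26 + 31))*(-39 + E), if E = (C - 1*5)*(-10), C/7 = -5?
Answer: -589152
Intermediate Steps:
C = -35 (C = 7*(-5) = -35)
N = -9 (N = -12 + 3 = -9)
E = 400 (E = (-35 - 1*5)*(-10) = (-35 - 5)*(-10) = -40*(-10) = 400)
-34*(N + (26 + 31))*(-39 + E) = -34*(-9 + (26 + 31))*(-39 + 400) = -34*(-9 + 57)*361 = -1632*361 = -34*17328 = -589152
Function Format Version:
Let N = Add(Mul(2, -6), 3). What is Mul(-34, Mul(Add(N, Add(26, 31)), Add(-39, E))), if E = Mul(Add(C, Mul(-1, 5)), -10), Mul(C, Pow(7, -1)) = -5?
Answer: -589152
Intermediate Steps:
C = -35 (C = Mul(7, -5) = -35)
N = -9 (N = Add(-12, 3) = -9)
E = 400 (E = Mul(Add(-35, Mul(-1, 5)), -10) = Mul(Add(-35, -5), -10) = Mul(-40, -10) = 400)
Mul(-34, Mul(Add(N, Add(26, 31)), Add(-39, E))) = Mul(-34, Mul(Add(-9, Add(26, 31)), Add(-39, 400))) = Mul(-34, Mul(Add(-9, 57), 361)) = Mul(-34, Mul(48, 361)) = Mul(-34, 17328) = -589152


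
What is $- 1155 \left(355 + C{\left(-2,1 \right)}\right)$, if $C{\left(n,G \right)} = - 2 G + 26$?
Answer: $-437745$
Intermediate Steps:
$C{\left(n,G \right)} = 26 - 2 G$
$- 1155 \left(355 + C{\left(-2,1 \right)}\right) = - 1155 \left(355 + \left(26 - 2\right)\right) = - 1155 \left(355 + 24\right) = \left(-1155\right) 379 = -437745$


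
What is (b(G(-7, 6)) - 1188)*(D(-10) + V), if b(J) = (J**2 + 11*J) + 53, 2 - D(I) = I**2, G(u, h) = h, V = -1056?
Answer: 1192082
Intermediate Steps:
D(I) = 2 - I**2
b(J) = 53 + J**2 + 11*J
(b(G(-7, 6)) - 1188)*(D(-10) + V) = ((53 + 6**2 + 11*6) - 1188)*((2 - 1*(-10)**2) - 1056) = ((53 + 36 + 66) - 1188)*((2 - 1*100) - 1056) = (155 - 1188)*((2 - 100) - 1056) = -1033*(-98 - 1056) = -1033*(-1154) = 1192082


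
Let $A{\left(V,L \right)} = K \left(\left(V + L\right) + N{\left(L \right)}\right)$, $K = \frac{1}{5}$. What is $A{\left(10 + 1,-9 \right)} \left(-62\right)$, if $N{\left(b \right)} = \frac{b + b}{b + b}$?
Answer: $- \frac{186}{5} \approx -37.2$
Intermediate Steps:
$N{\left(b \right)} = 1$ ($N{\left(b \right)} = \frac{2 b}{2 b} = 2 b \frac{1}{2 b} = 1$)
$K = \frac{1}{5} \approx 0.2$
$A{\left(V,L \right)} = \frac{1}{5} + \frac{L}{5} + \frac{V}{5}$ ($A{\left(V,L \right)} = \frac{\left(V + L\right) + 1}{5} = \frac{\left(L + V\right) + 1}{5} = \frac{1 + L + V}{5} = \frac{1}{5} + \frac{L}{5} + \frac{V}{5}$)
$A{\left(10 + 1,-9 \right)} \left(-62\right) = \left(\frac{1}{5} + \frac{1}{5} \left(-9\right) + \frac{10 + 1}{5}\right) \left(-62\right) = \left(\frac{1}{5} - \frac{9}{5} + \frac{1}{5} \cdot 11\right) \left(-62\right) = \left(\frac{1}{5} - \frac{9}{5} + \frac{11}{5}\right) \left(-62\right) = \frac{3}{5} \left(-62\right) = - \frac{186}{5}$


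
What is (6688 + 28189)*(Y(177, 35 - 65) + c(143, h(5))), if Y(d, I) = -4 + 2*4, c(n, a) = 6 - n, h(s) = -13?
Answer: -4638641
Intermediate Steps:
Y(d, I) = 4 (Y(d, I) = -4 + 8 = 4)
(6688 + 28189)*(Y(177, 35 - 65) + c(143, h(5))) = (6688 + 28189)*(4 + (6 - 1*143)) = 34877*(4 + (6 - 143)) = 34877*(4 - 137) = 34877*(-133) = -4638641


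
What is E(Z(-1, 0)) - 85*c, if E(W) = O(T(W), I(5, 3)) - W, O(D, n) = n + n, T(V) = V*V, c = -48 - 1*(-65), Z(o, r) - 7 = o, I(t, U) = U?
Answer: -1445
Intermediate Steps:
Z(o, r) = 7 + o
c = 17 (c = -48 + 65 = 17)
T(V) = V²
O(D, n) = 2*n
E(W) = 6 - W (E(W) = 2*3 - W = 6 - W)
E(Z(-1, 0)) - 85*c = (6 - (7 - 1)) - 85*17 = (6 - 1*6) - 1445 = (6 - 6) - 1445 = 0 - 1445 = -1445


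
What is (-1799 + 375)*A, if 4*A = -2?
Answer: 712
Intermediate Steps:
A = -1/2 (A = (1/4)*(-2) = -1/2 ≈ -0.50000)
(-1799 + 375)*A = (-1799 + 375)*(-1/2) = -1424*(-1/2) = 712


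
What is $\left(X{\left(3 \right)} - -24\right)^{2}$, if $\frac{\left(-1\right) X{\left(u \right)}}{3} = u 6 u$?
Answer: $19044$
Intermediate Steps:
$X{\left(u \right)} = - 18 u^{2}$ ($X{\left(u \right)} = - 3 u 6 u = - 3 \cdot 6 u u = - 3 \cdot 6 u^{2} = - 18 u^{2}$)
$\left(X{\left(3 \right)} - -24\right)^{2} = \left(- 18 \cdot 3^{2} - -24\right)^{2} = \left(\left(-18\right) 9 + 24\right)^{2} = \left(-162 + 24\right)^{2} = \left(-138\right)^{2} = 19044$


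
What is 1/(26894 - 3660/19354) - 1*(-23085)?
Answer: 6007903763357/260251408 ≈ 23085.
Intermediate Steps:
1/(26894 - 3660/19354) - 1*(-23085) = 1/(26894 - 3660*1/19354) + 23085 = 1/(26894 - 1830/9677) + 23085 = 1/(260251408/9677) + 23085 = 9677/260251408 + 23085 = 6007903763357/260251408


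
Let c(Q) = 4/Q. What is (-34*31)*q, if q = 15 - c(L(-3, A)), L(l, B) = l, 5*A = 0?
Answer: -51646/3 ≈ -17215.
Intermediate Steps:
A = 0 (A = (⅕)*0 = 0)
q = 49/3 (q = 15 - 4/(-3) = 15 - 4*(-1)/3 = 15 - 1*(-4/3) = 15 + 4/3 = 49/3 ≈ 16.333)
(-34*31)*q = -34*31*(49/3) = -1054*49/3 = -51646/3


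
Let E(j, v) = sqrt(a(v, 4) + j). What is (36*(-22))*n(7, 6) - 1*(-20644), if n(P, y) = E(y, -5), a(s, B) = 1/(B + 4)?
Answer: 20644 - 1386*sqrt(2) ≈ 18684.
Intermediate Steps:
a(s, B) = 1/(4 + B)
E(j, v) = sqrt(1/8 + j) (E(j, v) = sqrt(1/(4 + 4) + j) = sqrt(1/8 + j))
n(P, y) = sqrt(2 + 16*y)/4
(36*(-22))*n(7, 6) - 1*(-20644) = (36*(-22))*(sqrt(2 + 16*6)/4) - 1*(-20644) = -198*sqrt(2 + 96) + 20644 = -198*sqrt(98) + 20644 = -198*7*sqrt(2) + 20644 = -1386*sqrt(2) + 20644 = 20644 - 1386*sqrt(2)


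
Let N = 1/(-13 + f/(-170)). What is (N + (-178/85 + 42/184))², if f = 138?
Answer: 79161360069289/21071221315600 ≈ 3.7568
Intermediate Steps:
N = -85/1174 (N = 1/(-13 + 138/(-170)) = 1/(-13 + 138*(-1/170)) = 1/(-13 - 69/85) = 1/(-1174/85) = -85/1174 ≈ -0.072402)
(N + (-178/85 + 42/184))² = (-85/1174 + (-178/85 + 42/184))² = (-85/1174 + (-178*1/85 + 42*(1/184)))² = (-85/1174 + (-178/85 + 21/92))² = (-85/1174 - 14591/7820)² = (-8897267/4590340)² = 79161360069289/21071221315600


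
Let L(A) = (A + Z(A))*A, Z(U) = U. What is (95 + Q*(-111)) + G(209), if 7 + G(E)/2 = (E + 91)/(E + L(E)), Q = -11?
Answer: 114018042/87571 ≈ 1302.0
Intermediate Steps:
L(A) = 2*A² (L(A) = (A + A)*A = (2*A)*A = 2*A²)
G(E) = -14 + 2*(91 + E)/(E + 2*E²) (G(E) = -14 + 2*((E + 91)/(E + 2*E²)) = -14 + 2*((91 + E)/(E + 2*E²)) = -14 + 2*(91 + E)/(E + 2*E²))
(95 + Q*(-111)) + G(209) = (95 - 11*(-111)) + 2*(91 - 14*209² - 6*209)/(209*(1 + 2*209)) = (95 + 1221) + 2*(1/209)*(91 - 14*43681 - 1254)/(1 + 418) = 1316 + 2*(1/209)*(91 - 611534 - 1254)/419 = 1316 + 2*(1/209)*(1/419)*(-612697) = 1316 - 1225394/87571 = 114018042/87571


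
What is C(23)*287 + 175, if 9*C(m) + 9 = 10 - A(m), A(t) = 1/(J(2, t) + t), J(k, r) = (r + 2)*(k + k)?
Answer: 5579/27 ≈ 206.63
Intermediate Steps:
J(k, r) = 2*k*(2 + r) (J(k, r) = (2 + r)*(2*k) = 2*k*(2 + r))
A(t) = 1/(8 + 5*t) (A(t) = 1/(2*2*(2 + t) + t) = 1/((8 + 4*t) + t) = 1/(8 + 5*t))
C(m) = 1/9 - 1/(9*(8 + 5*m)) (C(m) = -1 + (10 - 1/(8 + 5*m))/9 = -1 + (10/9 - 1/(9*(8 + 5*m))) = 1/9 - 1/(9*(8 + 5*m)))
C(23)*287 + 175 = ((7 + 5*23)/(9*(8 + 5*23)))*287 + 175 = ((7 + 115)/(9*(8 + 115)))*287 + 175 = ((1/9)*122/123)*287 + 175 = ((1/9)*(1/123)*122)*287 + 175 = (122/1107)*287 + 175 = 854/27 + 175 = 5579/27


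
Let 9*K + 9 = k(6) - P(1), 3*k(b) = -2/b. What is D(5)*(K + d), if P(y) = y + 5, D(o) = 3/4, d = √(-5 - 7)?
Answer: -34/27 + 3*I*√3/2 ≈ -1.2593 + 2.5981*I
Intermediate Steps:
d = 2*I*√3 (d = √(-12) = 2*I*√3 ≈ 3.4641*I)
D(o) = ¾ (D(o) = 3*(¼) = ¾)
k(b) = -2/(3*b) (k(b) = (-2/b)/3 = -2/(3*b))
P(y) = 5 + y
K = -136/81 (K = -1 + (-⅔/6 - (5 + 1))/9 = -1 + (-⅔*⅙ - 1*6)/9 = -1 + (-⅑ - 6)/9 = -1 + (⅑)*(-55/9) = -1 - 55/81 = -136/81 ≈ -1.6790)
D(5)*(K + d) = 3*(-136/81 + 2*I*√3)/4 = -34/27 + 3*I*√3/2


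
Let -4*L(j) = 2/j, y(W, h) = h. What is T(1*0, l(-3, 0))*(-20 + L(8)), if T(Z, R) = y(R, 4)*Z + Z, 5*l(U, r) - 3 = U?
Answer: 0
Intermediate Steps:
l(U, r) = 3/5 + U/5
L(j) = -1/(2*j)
T(Z, R) = 5*Z (T(Z, R) = 4*Z + Z = 5*Z)
T(1*0, l(-3, 0))*(-20 + L(8)) = (5*(1*0))*(-20 - 1/2/8) = (5*0)*(-20 - 1/2*1/8) = 0*(-20 - 1/16) = 0*(-321/16) = 0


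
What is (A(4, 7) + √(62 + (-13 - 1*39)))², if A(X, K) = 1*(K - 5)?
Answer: (2 + √10)² ≈ 26.649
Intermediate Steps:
A(X, K) = -5 + K (A(X, K) = 1*(-5 + K) = -5 + K)
(A(4, 7) + √(62 + (-13 - 1*39)))² = ((-5 + 7) + √(62 + (-13 - 1*39)))² = (2 + √(62 + (-13 - 39)))² = (2 + √(62 - 52))² = (2 + √10)²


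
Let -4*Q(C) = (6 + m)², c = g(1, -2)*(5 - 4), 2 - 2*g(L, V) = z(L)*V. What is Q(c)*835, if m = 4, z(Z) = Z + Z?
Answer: -20875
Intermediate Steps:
z(Z) = 2*Z
g(L, V) = 1 - L*V (g(L, V) = 1 - 2*L*V/2 = 1 - L*V)
c = 3 (c = (1 - 1*1*(-2))*(5 - 4) = (1 + 2)*1 = 3*1 = 3)
Q(C) = -25 (Q(C) = -(6 + 4)²/4 = -¼*10² = -¼*100 = -25)
Q(c)*835 = -25*835 = -20875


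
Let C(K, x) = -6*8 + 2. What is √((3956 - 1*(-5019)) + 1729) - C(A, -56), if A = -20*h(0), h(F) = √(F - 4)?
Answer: 46 + 4*√669 ≈ 149.46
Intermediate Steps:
h(F) = √(-4 + F)
A = -40*I (A = -20*√(-4 + 0) = -40*I ≈ -40.0*I)
C(K, x) = -46 (C(K, x) = -48 + 2 = -46)
√((3956 - 1*(-5019)) + 1729) - C(A, -56) = √((3956 - 1*(-5019)) + 1729) - 1*(-46) = √((3956 + 5019) + 1729) + 46 = √(8975 + 1729) + 46 = √10704 + 46 = 4*√669 + 46 = 46 + 4*√669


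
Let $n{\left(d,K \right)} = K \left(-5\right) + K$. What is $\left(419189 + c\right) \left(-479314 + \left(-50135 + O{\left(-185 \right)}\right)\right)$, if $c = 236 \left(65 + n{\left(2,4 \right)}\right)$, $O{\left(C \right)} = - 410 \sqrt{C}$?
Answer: $-228061745097 - 176608730 i \sqrt{185} \approx -2.2806 \cdot 10^{11} - 2.4021 \cdot 10^{9} i$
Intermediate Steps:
$n{\left(d,K \right)} = - 4 K$ ($n{\left(d,K \right)} = - 5 K + K = - 4 K$)
$c = 11564$ ($c = 236 \left(65 - 16\right) = 236 \cdot 49 = 11564$)
$\left(419189 + c\right) \left(-479314 + \left(-50135 + O{\left(-185 \right)}\right)\right) = \left(419189 + 11564\right) \left(-479314 - \left(50135 + 410 \sqrt{-185}\right)\right) = 430753 \left(-479314 - \left(50135 + 410 i \sqrt{185}\right)\right) = 430753 \left(-529449 - 410 i \sqrt{185}\right) = -228061745097 - 176608730 i \sqrt{185}$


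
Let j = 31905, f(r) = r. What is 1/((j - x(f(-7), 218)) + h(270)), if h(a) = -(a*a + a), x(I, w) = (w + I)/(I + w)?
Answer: -1/41266 ≈ -2.4233e-5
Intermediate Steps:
x(I, w) = 1 (x(I, w) = (I + w)/(I + w) = 1)
h(a) = -a - a**2 (h(a) = -(a**2 + a) = -(a + a**2) = -a - a**2)
1/((j - x(f(-7), 218)) + h(270)) = 1/((31905 - 1*1) - 1*270*(1 + 270)) = 1/((31905 - 1) - 1*270*271) = 1/(31904 - 73170) = 1/(-41266) = -1/41266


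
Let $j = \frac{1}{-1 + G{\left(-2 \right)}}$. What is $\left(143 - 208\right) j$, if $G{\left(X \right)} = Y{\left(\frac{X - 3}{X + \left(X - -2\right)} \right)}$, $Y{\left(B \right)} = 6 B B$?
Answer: $- \frac{130}{73} \approx -1.7808$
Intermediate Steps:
$Y{\left(B \right)} = 6 B^{2}$
$G{\left(X \right)} = \frac{6 \left(-3 + X\right)^{2}}{\left(2 + 2 X\right)^{2}}$ ($G{\left(X \right)} = 6 \left(\frac{X - 3}{X + \left(X - -2\right)}\right)^{2} = 6 \left(\frac{-3 + X}{X + \left(X + 2\right)}\right)^{2} = 6 \left(\frac{-3 + X}{X + \left(2 + X\right)}\right)^{2} = 6 \left(\frac{-3 + X}{2 + 2 X}\right)^{2} = 6 \frac{\left(-3 + X\right)^{2}}{\left(2 + 2 X\right)^{2}} = \frac{6 \left(-3 + X\right)^{2}}{\left(2 + 2 X\right)^{2}}$)
$j = \frac{2}{73}$ ($j = \frac{1}{-1 + \frac{3 \left(-3 - 2\right)^{2}}{2 \left(1 - 2\right)^{2}}} = \frac{1}{-1 + \frac{3 \left(-5\right)^{2}}{2 \cdot 1}} = \frac{1}{-1 + \frac{3}{2} \cdot 1 \cdot 25} = \frac{1}{-1 + \frac{75}{2}} = \frac{1}{\frac{73}{2}} = \frac{2}{73} \approx 0.027397$)
$\left(143 - 208\right) j = \left(143 - 208\right) \frac{2}{73} = \left(-65\right) \frac{2}{73} = - \frac{130}{73}$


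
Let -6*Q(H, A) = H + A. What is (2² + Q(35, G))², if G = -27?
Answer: 64/9 ≈ 7.1111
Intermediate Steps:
Q(H, A) = -A/6 - H/6 (Q(H, A) = -(H + A)/6 = -(A + H)/6 = -A/6 - H/6)
(2² + Q(35, G))² = (2² + (-⅙*(-27) - ⅙*35))² = (4 + (9/2 - 35/6))² = (4 - 4/3)² = (8/3)² = 64/9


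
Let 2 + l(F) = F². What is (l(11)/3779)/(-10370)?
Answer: -7/2305190 ≈ -3.0366e-6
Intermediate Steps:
l(F) = -2 + F²
(l(11)/3779)/(-10370) = ((-2 + 11²)/3779)/(-10370) = ((-2 + 121)*(1/3779))*(-1/10370) = (119*(1/3779))*(-1/10370) = (119/3779)*(-1/10370) = -7/2305190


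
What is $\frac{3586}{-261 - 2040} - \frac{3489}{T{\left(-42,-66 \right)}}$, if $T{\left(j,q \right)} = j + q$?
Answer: $\frac{848989}{27612} \approx 30.747$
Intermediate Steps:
$\frac{3586}{-261 - 2040} - \frac{3489}{T{\left(-42,-66 \right)}} = \frac{3586}{-261 - 2040} - \frac{3489}{-42 - 66} = \frac{3586}{-2301} - \frac{3489}{-108} = 3586 \left(- \frac{1}{2301}\right) - - \frac{1163}{36} = - \frac{3586}{2301} + \frac{1163}{36} = \frac{848989}{27612}$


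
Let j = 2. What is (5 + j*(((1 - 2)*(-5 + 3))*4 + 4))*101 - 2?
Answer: 2927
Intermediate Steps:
(5 + j*(((1 - 2)*(-5 + 3))*4 + 4))*101 - 2 = (5 + 2*(((1 - 2)*(-5 + 3))*4 + 4))*101 - 2 = (5 + 2*(-1*(-2)*4 + 4))*101 - 2 = (5 + 2*(2*4 + 4))*101 - 2 = (5 + 2*(8 + 4))*101 - 2 = (5 + 2*12)*101 - 2 = (5 + 24)*101 - 2 = 29*101 - 2 = 2929 - 2 = 2927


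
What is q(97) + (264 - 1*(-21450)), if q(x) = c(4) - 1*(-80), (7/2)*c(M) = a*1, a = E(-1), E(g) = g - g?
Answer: 21794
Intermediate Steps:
E(g) = 0
a = 0
c(M) = 0 (c(M) = 2*(0*1)/7 = (2/7)*0 = 0)
q(x) = 80 (q(x) = 0 - 1*(-80) = 0 + 80 = 80)
q(97) + (264 - 1*(-21450)) = 80 + (264 - 1*(-21450)) = 80 + (264 + 21450) = 80 + 21714 = 21794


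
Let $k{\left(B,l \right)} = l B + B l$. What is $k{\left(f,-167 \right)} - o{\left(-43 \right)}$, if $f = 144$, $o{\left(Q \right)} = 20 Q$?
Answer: $-47236$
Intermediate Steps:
$k{\left(B,l \right)} = 2 B l$ ($k{\left(B,l \right)} = B l + B l = 2 B l$)
$k{\left(f,-167 \right)} - o{\left(-43 \right)} = 2 \cdot 144 \left(-167\right) - 20 \left(-43\right) = -48096 - -860 = -48096 + 860 = -47236$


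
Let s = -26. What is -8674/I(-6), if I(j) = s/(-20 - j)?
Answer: -60718/13 ≈ -4670.6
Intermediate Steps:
I(j) = -26/(-20 - j)
-8674/I(-6) = -8674/(26/(20 - 6)) = -8674/(26/14) = -8674/(26*(1/14)) = -8674/13/7 = -8674*7/13 = -60718/13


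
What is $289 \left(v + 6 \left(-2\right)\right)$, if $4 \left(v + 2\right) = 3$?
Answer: $- \frac{15317}{4} \approx -3829.3$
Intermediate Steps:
$v = - \frac{5}{4}$ ($v = -2 + \frac{1}{4} \cdot 3 = -2 + \frac{3}{4} = - \frac{5}{4} \approx -1.25$)
$289 \left(v + 6 \left(-2\right)\right) = 289 \left(- \frac{5}{4} + 6 \left(-2\right)\right) = 289 \left(- \frac{5}{4} - 12\right) = 289 \left(- \frac{53}{4}\right) = - \frac{15317}{4}$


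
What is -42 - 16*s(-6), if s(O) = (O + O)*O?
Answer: -1194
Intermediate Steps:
s(O) = 2*O² (s(O) = (2*O)*O = 2*O²)
-42 - 16*s(-6) = -42 - 32*(-6)² = -42 - 32*36 = -42 - 16*72 = -42 - 1152 = -1194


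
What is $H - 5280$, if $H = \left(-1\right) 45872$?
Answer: $-51152$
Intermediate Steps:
$H = -45872$
$H - 5280 = -45872 - 5280 = -51152$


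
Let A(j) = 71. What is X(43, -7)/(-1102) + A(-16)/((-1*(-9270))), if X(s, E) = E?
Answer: 35783/2553885 ≈ 0.014011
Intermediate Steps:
X(43, -7)/(-1102) + A(-16)/((-1*(-9270))) = -7/(-1102) + 71/((-1*(-9270))) = -7*(-1/1102) + 71/9270 = 7/1102 + 71*(1/9270) = 7/1102 + 71/9270 = 35783/2553885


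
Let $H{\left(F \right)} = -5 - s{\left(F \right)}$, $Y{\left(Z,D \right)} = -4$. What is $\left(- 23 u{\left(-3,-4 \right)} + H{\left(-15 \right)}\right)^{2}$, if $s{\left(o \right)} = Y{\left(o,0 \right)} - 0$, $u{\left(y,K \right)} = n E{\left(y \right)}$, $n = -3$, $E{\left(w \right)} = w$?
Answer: $43264$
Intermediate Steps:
$u{\left(y,K \right)} = - 3 y$
$s{\left(o \right)} = -4$ ($s{\left(o \right)} = -4 - 0 = -4 + 0 = -4$)
$H{\left(F \right)} = -1$ ($H{\left(F \right)} = -5 - -4 = -5 + 4 = -1$)
$\left(- 23 u{\left(-3,-4 \right)} + H{\left(-15 \right)}\right)^{2} = \left(- 23 \left(\left(-3\right) \left(-3\right)\right) - 1\right)^{2} = \left(\left(-23\right) 9 - 1\right)^{2} = \left(-207 - 1\right)^{2} = \left(-208\right)^{2} = 43264$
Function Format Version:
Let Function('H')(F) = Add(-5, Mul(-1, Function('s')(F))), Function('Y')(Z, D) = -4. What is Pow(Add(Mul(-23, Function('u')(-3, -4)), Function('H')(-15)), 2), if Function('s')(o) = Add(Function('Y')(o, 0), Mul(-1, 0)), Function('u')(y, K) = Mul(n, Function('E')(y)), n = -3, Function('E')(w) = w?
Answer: 43264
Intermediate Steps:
Function('u')(y, K) = Mul(-3, y)
Function('s')(o) = -4 (Function('s')(o) = Add(-4, Mul(-1, 0)) = Add(-4, 0) = -4)
Function('H')(F) = -1 (Function('H')(F) = Add(-5, Mul(-1, -4)) = Add(-5, 4) = -1)
Pow(Add(Mul(-23, Function('u')(-3, -4)), Function('H')(-15)), 2) = Pow(Add(Mul(-23, Mul(-3, -3)), -1), 2) = Pow(Add(Mul(-23, 9), -1), 2) = Pow(Add(-207, -1), 2) = Pow(-208, 2) = 43264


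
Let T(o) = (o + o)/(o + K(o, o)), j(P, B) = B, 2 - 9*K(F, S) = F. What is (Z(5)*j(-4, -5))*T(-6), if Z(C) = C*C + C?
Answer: -8100/23 ≈ -352.17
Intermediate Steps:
K(F, S) = 2/9 - F/9
Z(C) = C + C² (Z(C) = C² + C = C + C²)
T(o) = 2*o/(2/9 + 8*o/9) (T(o) = (o + o)/(o + (2/9 - o/9)) = (2*o)/(2/9 + 8*o/9) = 2*o/(2/9 + 8*o/9))
(Z(5)*j(-4, -5))*T(-6) = ((5*(1 + 5))*(-5))*(9*(-6)/(1 + 4*(-6))) = ((5*6)*(-5))*(9*(-6)/(1 - 24)) = (30*(-5))*(9*(-6)/(-23)) = -1350*(-6)*(-1)/23 = -150*54/23 = -8100/23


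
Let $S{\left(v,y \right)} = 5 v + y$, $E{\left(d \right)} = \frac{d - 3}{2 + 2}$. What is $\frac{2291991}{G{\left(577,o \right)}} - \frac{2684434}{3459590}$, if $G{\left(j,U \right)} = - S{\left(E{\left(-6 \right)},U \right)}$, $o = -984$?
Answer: $\frac{5284451640501}{2295437965} \approx 2302.2$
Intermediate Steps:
$E{\left(d \right)} = - \frac{3}{4} + \frac{d}{4}$ ($E{\left(d \right)} = \frac{-3 + d}{4} = \left(-3 + d\right) \frac{1}{4} = - \frac{3}{4} + \frac{d}{4}$)
$S{\left(v,y \right)} = y + 5 v$
$G{\left(j,U \right)} = \frac{45}{4} - U$ ($G{\left(j,U \right)} = - (U + 5 \left(- \frac{3}{4} + \frac{1}{4} \left(-6\right)\right)) = - (U + 5 \left(- \frac{3}{4} - \frac{3}{2}\right)) = - (U + 5 \left(- \frac{9}{4}\right)) = - (U - \frac{45}{4}) = - (- \frac{45}{4} + U) = \frac{45}{4} - U$)
$\frac{2291991}{G{\left(577,o \right)}} - \frac{2684434}{3459590} = \frac{2291991}{\frac{45}{4} - -984} - \frac{2684434}{3459590} = \frac{2291991}{\frac{45}{4} + 984} - \frac{1342217}{1729795} = \frac{2291991}{\frac{3981}{4}} - \frac{1342217}{1729795} = 2291991 \cdot \frac{4}{3981} - \frac{1342217}{1729795} = \frac{3055988}{1327} - \frac{1342217}{1729795} = \frac{5284451640501}{2295437965}$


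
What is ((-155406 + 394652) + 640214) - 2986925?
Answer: -2107465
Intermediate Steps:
((-155406 + 394652) + 640214) - 2986925 = (239246 + 640214) - 2986925 = 879460 - 2986925 = -2107465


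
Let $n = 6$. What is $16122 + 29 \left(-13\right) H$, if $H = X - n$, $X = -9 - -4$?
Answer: $20269$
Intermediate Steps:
$X = -5$ ($X = -9 + 4 = -5$)
$H = -11$ ($H = -5 - 6 = -11$)
$16122 + 29 \left(-13\right) H = 16122 + 29 \left(-13\right) \left(-11\right) = 16122 - -4147 = 16122 + 4147 = 20269$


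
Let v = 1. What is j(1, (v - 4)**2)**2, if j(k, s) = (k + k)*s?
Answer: 324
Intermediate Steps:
j(k, s) = 2*k*s (j(k, s) = (2*k)*s = 2*k*s)
j(1, (v - 4)**2)**2 = (2*1*(1 - 4)**2)**2 = (2*1*(-3)**2)**2 = (2*1*9)**2 = 18**2 = 324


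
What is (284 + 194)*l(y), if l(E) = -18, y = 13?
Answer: -8604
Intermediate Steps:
(284 + 194)*l(y) = (284 + 194)*(-18) = 478*(-18) = -8604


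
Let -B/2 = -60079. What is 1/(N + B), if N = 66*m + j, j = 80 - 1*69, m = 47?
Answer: 1/123271 ≈ 8.1122e-6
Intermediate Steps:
B = 120158 (B = -2*(-60079) = 120158)
j = 11 (j = 80 - 69 = 11)
N = 3113 (N = 66*47 + 11 = 3102 + 11 = 3113)
1/(N + B) = 1/(3113 + 120158) = 1/123271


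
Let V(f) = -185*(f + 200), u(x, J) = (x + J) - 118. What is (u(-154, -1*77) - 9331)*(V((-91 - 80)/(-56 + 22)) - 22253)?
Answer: 9903787080/17 ≈ 5.8258e+8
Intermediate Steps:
u(x, J) = -118 + J + x (u(x, J) = (J + x) - 118 = -118 + J + x)
V(f) = -37000 - 185*f (V(f) = -185*(200 + f) = -37000 - 185*f)
(u(-154, -1*77) - 9331)*(V((-91 - 80)/(-56 + 22)) - 22253) = ((-118 - 1*77 - 154) - 9331)*((-37000 - 185*(-91 - 80)/(-56 + 22)) - 22253) = ((-118 - 77 - 154) - 9331)*((-37000 - (-31635)/(-34)) - 22253) = (-349 - 9331)*((-37000 - (-31635)*(-1)/34) - 22253) = -9680*((-37000 - 185*171/34) - 22253) = -9680*((-37000 - 31635/34) - 22253) = -9680*(-1289635/34 - 22253) = -9680*(-2046237/34) = 9903787080/17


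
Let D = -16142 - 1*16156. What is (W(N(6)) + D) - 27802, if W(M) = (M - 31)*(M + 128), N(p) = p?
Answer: -63450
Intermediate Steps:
W(M) = (-31 + M)*(128 + M)
D = -32298 (D = -16142 - 16156 = -32298)
(W(N(6)) + D) - 27802 = ((-3968 + 6² + 97*6) - 32298) - 27802 = ((-3968 + 36 + 582) - 32298) - 27802 = (-3350 - 32298) - 27802 = -35648 - 27802 = -63450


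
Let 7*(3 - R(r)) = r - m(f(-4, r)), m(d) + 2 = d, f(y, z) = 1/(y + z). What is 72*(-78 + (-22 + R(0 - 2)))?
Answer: -48900/7 ≈ -6985.7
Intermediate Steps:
m(d) = -2 + d
R(r) = 19/7 - r/7 + 1/(7*(-4 + r)) (R(r) = 3 - (r - (-2 + 1/(-4 + r)))/7 = 3 - (r + (2 - 1/(-4 + r)))/7 = 3 - (2 + r - 1/(-4 + r))/7 = 3 + (-2/7 - r/7 + 1/(7*(-4 + r))) = 19/7 - r/7 + 1/(7*(-4 + r)))
72*(-78 + (-22 + R(0 - 2))) = 72*(-78 + (-22 + (-75 - (0 - 2)² + 23*(0 - 2))/(7*(-4 + (0 - 2))))) = 72*(-78 + (-22 + (-75 - 1*(-2)² + 23*(-2))/(7*(-4 - 2)))) = 72*(-78 + (-22 + (⅐)*(-75 - 1*4 - 46)/(-6))) = 72*(-78 + (-22 + (⅐)*(-⅙)*(-75 - 4 - 46))) = 72*(-78 + (-22 + (⅐)*(-⅙)*(-125))) = 72*(-78 + (-22 + 125/42)) = 72*(-78 - 799/42) = 72*(-4075/42) = -48900/7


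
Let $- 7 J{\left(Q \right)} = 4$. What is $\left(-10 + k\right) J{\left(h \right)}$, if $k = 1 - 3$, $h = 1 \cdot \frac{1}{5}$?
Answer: $\frac{48}{7} \approx 6.8571$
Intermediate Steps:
$h = \frac{1}{5}$ ($h = 1 \cdot \frac{1}{5} = \frac{1}{5} \approx 0.2$)
$J{\left(Q \right)} = - \frac{4}{7}$ ($J{\left(Q \right)} = \left(- \frac{1}{7}\right) 4 = - \frac{4}{7}$)
$k = -2$
$\left(-10 + k\right) J{\left(h \right)} = \left(-10 - 2\right) \left(- \frac{4}{7}\right) = \left(-12\right) \left(- \frac{4}{7}\right) = \frac{48}{7}$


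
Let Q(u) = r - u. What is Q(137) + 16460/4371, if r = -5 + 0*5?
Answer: -604222/4371 ≈ -138.23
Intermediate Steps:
r = -5 (r = -5 + 0 = -5)
Q(u) = -5 - u
Q(137) + 16460/4371 = (-5 - 1*137) + 16460/4371 = (-5 - 137) + 16460*(1/4371) = -142 + 16460/4371 = -604222/4371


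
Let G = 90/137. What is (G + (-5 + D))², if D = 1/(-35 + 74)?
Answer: 532132624/28547649 ≈ 18.640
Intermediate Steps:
D = 1/39 ≈ 0.025641
G = 90/137 (G = 90*(1/137) = 90/137 ≈ 0.65693)
(G + (-5 + D))² = (90/137 + (-5 + 1/39))² = (90/137 - 194/39)² = (-23068/5343)² = 532132624/28547649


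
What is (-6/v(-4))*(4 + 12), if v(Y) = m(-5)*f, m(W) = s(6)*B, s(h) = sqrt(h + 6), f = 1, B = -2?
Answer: 8*sqrt(3) ≈ 13.856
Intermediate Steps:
s(h) = sqrt(6 + h)
m(W) = -4*sqrt(3) (m(W) = sqrt(6 + 6)*(-2) = sqrt(12)*(-2) = (2*sqrt(3))*(-2) = -4*sqrt(3))
v(Y) = -4*sqrt(3) (v(Y) = -4*sqrt(3)*1 = -4*sqrt(3))
(-6/v(-4))*(4 + 12) = (-6*(-sqrt(3)/12))*(4 + 12) = -(-1)*sqrt(3)/2*16 = (sqrt(3)/2)*16 = 8*sqrt(3)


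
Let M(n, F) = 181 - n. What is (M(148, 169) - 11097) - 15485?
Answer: -26549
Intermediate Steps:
(M(148, 169) - 11097) - 15485 = ((181 - 1*148) - 11097) - 15485 = ((181 - 148) - 11097) - 15485 = (33 - 11097) - 15485 = -11064 - 15485 = -26549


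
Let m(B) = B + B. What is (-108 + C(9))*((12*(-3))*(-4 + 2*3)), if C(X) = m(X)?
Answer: 6480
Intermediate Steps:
m(B) = 2*B
C(X) = 2*X
(-108 + C(9))*((12*(-3))*(-4 + 2*3)) = (-108 + 2*9)*((12*(-3))*(-4 + 2*3)) = (-108 + 18)*(-36*(-4 + 6)) = -(-3240)*2 = -90*(-72) = 6480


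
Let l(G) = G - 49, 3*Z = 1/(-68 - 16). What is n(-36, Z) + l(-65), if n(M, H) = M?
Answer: -150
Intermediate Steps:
Z = -1/252 (Z = 1/(3*(-68 - 16)) = (⅓)/(-84) = (⅓)*(-1/84) = -1/252 ≈ -0.0039683)
l(G) = -49 + G
n(-36, Z) + l(-65) = -36 + (-49 - 65) = -36 - 114 = -150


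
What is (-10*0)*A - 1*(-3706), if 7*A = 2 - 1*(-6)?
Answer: 3706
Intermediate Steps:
A = 8/7 (A = (2 - 1*(-6))/7 = (2 + 6)/7 = (⅐)*8 = 8/7 ≈ 1.1429)
(-10*0)*A - 1*(-3706) = -10*0*(8/7) - 1*(-3706) = 0*(8/7) + 3706 = 0 + 3706 = 3706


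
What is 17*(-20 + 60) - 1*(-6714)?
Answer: 7394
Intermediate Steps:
17*(-20 + 60) - 1*(-6714) = 17*40 + 6714 = 680 + 6714 = 7394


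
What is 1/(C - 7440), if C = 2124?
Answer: -1/5316 ≈ -0.00018811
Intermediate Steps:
1/(C - 7440) = 1/(2124 - 7440) = 1/(-5316) = -1/5316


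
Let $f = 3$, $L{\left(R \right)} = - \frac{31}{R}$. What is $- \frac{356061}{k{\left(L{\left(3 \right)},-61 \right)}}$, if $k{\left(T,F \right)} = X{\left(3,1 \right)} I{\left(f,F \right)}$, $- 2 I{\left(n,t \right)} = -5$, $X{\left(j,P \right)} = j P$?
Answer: $- \frac{237374}{5} \approx -47475.0$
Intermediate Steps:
$X{\left(j,P \right)} = P j$
$I{\left(n,t \right)} = \frac{5}{2}$ ($I{\left(n,t \right)} = \left(- \frac{1}{2}\right) \left(-5\right) = \frac{5}{2}$)
$k{\left(T,F \right)} = \frac{15}{2}$ ($k{\left(T,F \right)} = 1 \cdot 3 \cdot \frac{5}{2} = 3 \cdot \frac{5}{2} = \frac{15}{2}$)
$- \frac{356061}{k{\left(L{\left(3 \right)},-61 \right)}} = - \frac{356061}{\frac{15}{2}} = \left(-356061\right) \frac{2}{15} = - \frac{237374}{5}$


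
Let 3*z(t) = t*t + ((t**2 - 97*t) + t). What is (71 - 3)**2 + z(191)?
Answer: 68498/3 ≈ 22833.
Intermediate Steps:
z(t) = -32*t + 2*t**2/3 (z(t) = (t*t + ((t**2 - 97*t) + t))/3 = (t**2 + (t**2 - 96*t))/3 = (-96*t + 2*t**2)/3 = -32*t + 2*t**2/3)
(71 - 3)**2 + z(191) = (71 - 3)**2 + (2/3)*191*(-48 + 191) = 68**2 + (2/3)*191*143 = 4624 + 54626/3 = 68498/3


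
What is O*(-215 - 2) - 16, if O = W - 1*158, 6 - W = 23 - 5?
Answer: 36874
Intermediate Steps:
W = -12 (W = 6 - (23 - 5) = 6 - 1*18 = 6 - 18 = -12)
O = -170 (O = -12 - 1*158 = -12 - 158 = -170)
O*(-215 - 2) - 16 = -170*(-215 - 2) - 16 = -170*(-217) - 16 = 36890 - 16 = 36874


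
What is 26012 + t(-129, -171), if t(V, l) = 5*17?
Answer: 26097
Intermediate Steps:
t(V, l) = 85
26012 + t(-129, -171) = 26012 + 85 = 26097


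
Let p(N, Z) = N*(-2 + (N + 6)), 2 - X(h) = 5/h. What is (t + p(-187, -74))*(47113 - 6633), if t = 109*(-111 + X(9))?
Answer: 8116847200/9 ≈ 9.0187e+8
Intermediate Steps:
X(h) = 2 - 5/h
t = -107474/9 (t = 109*(-111 + (2 - 5/9)) = 109*(-111 + 13/9) = 109*(-986/9) = -107474/9 ≈ -11942.)
p(N, Z) = N*(4 + N) (p(N, Z) = N*(-2 + (6 + N)) = N*(4 + N))
(t + p(-187, -74))*(47113 - 6633) = (-107474/9 - 187*(4 - 187))*(47113 - 6633) = (-107474/9 - 187*(-183))*40480 = (-107474/9 + 34221)*40480 = (200515/9)*40480 = 8116847200/9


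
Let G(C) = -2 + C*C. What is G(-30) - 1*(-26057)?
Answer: 26955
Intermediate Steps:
G(C) = -2 + C**2
G(-30) - 1*(-26057) = (-2 + (-30)**2) - 1*(-26057) = (-2 + 900) + 26057 = 898 + 26057 = 26955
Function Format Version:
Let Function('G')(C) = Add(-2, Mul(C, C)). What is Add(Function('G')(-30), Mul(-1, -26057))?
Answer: 26955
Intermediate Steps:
Function('G')(C) = Add(-2, Pow(C, 2))
Add(Function('G')(-30), Mul(-1, -26057)) = Add(Add(-2, Pow(-30, 2)), Mul(-1, -26057)) = Add(Add(-2, 900), 26057) = Add(898, 26057) = 26955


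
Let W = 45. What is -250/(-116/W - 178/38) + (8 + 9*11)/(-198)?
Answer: 41658137/1229382 ≈ 33.885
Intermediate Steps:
-250/(-116/W - 178/38) + (8 + 9*11)/(-198) = -250/(-116/45 - 178/38) + (8 + 9*11)/(-198) = -250/(-116*1/45 - 178*1/38) + (8 + 99)*(-1/198) = -250/(-116/45 - 89/19) + 107*(-1/198) = -250/(-6209/855) - 107/198 = -250*(-855/6209) - 107/198 = 213750/6209 - 107/198 = 41658137/1229382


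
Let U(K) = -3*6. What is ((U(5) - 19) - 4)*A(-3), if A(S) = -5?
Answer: 205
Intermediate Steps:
U(K) = -18
((U(5) - 19) - 4)*A(-3) = ((-18 - 19) - 4)*(-5) = (-37 - 4)*(-5) = -41*(-5) = 205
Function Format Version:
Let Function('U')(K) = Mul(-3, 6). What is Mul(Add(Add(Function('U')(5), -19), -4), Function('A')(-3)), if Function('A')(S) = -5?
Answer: 205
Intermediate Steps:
Function('U')(K) = -18
Mul(Add(Add(Function('U')(5), -19), -4), Function('A')(-3)) = Mul(Add(Add(-18, -19), -4), -5) = Mul(Add(-37, -4), -5) = Mul(-41, -5) = 205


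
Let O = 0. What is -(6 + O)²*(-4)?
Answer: 144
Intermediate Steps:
-(6 + O)²*(-4) = -(6 + 0)²*(-4) = -1*6²*(-4) = -1*36*(-4) = -36*(-4) = 144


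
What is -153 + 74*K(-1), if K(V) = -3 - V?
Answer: -301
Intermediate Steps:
-153 + 74*K(-1) = -153 + 74*(-3 - 1*(-1)) = -153 + 74*(-3 + 1) = -153 + 74*(-2) = -153 - 148 = -301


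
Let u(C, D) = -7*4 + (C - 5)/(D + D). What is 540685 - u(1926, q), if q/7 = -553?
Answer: 4186201967/7742 ≈ 5.4071e+5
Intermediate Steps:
q = -3871 (q = 7*(-553) = -3871)
u(C, D) = -28 + (-5 + C)/(2*D) (u(C, D) = -28 + (-5 + C)/((2*D)) = -28 + (-5 + C)*(1/(2*D)) = -28 + (-5 + C)/(2*D))
540685 - u(1926, q) = 540685 - (-5 + 1926 - 56*(-3871))/(2*(-3871)) = 540685 - (-1)*(-5 + 1926 + 216776)/(2*3871) = 540685 - (-1)*218697/(2*3871) = 540685 - 1*(-218697/7742) = 540685 + 218697/7742 = 4186201967/7742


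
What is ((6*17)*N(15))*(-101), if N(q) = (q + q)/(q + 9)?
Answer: -25755/2 ≈ -12878.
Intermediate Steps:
N(q) = 2*q/(9 + q) (N(q) = (2*q)/(9 + q) = 2*q/(9 + q))
((6*17)*N(15))*(-101) = ((6*17)*(2*15/(9 + 15)))*(-101) = (102*(2*15/24))*(-101) = (102*(2*15*(1/24)))*(-101) = (102*(5/4))*(-101) = (255/2)*(-101) = -25755/2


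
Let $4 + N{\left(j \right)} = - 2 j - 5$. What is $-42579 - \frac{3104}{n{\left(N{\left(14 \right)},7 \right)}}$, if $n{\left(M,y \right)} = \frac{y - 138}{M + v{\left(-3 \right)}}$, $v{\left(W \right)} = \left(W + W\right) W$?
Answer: $- \frac{5636825}{131} \approx -43029.0$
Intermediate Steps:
$v{\left(W \right)} = 2 W^{2}$ ($v{\left(W \right)} = 2 W W = 2 W^{2}$)
$N{\left(j \right)} = -9 - 2 j$ ($N{\left(j \right)} = -4 - \left(5 + 2 j\right) = -9 - 2 j$)
$n{\left(M,y \right)} = \frac{-138 + y}{18 + M}$ ($n{\left(M,y \right)} = \frac{y - 138}{M + 2 \left(-3\right)^{2}} = \frac{-138 + y}{M + 2 \cdot 9} = \frac{-138 + y}{M + 18} = \frac{-138 + y}{18 + M}$)
$-42579 - \frac{3104}{n{\left(N{\left(14 \right)},7 \right)}} = -42579 - \frac{3104}{\frac{1}{18 - 37} \left(-138 + 7\right)} = -42579 - \frac{3104}{\frac{1}{18 - 37} \left(-131\right)} = -42579 - \frac{3104}{\frac{1}{-19} \left(-131\right)} = -42579 - \frac{3104}{\left(- \frac{1}{19}\right) \left(-131\right)} = -42579 - \frac{3104}{\frac{131}{19}} = -42579 - 3104 \cdot \frac{19}{131} = -42579 - \frac{58976}{131} = - \frac{5636825}{131}$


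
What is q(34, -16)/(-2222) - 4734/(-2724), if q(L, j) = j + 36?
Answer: 872039/504394 ≈ 1.7289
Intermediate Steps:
q(L, j) = 36 + j
q(34, -16)/(-2222) - 4734/(-2724) = (36 - 16)/(-2222) - 4734/(-2724) = 20*(-1/2222) - 4734*(-1/2724) = -10/1111 + 789/454 = 872039/504394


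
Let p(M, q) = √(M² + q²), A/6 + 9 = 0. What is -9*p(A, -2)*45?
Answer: -810*√730 ≈ -21885.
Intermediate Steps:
A = -54 (A = -54 + 6*0 = -54 + 0 = -54)
-9*p(A, -2)*45 = -9*√((-54)² + (-2)²)*45 = -9*√(2916 + 4)*45 = -18*√730*45 = -810*√730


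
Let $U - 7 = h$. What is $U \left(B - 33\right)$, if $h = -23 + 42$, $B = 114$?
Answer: $2106$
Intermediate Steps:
$h = 19$
$U = 26$ ($U = 7 + 19 = 26$)
$U \left(B - 33\right) = 26 \left(114 - 33\right) = 26 \cdot 81 = 2106$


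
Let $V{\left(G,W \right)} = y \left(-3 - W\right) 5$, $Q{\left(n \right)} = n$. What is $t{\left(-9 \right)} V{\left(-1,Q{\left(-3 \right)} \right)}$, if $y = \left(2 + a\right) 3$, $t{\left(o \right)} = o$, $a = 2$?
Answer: $0$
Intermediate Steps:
$y = 12$ ($y = \left(2 + 2\right) 3 = 4 \cdot 3 = 12$)
$V{\left(G,W \right)} = -180 - 60 W$ ($V{\left(G,W \right)} = 12 \left(-3 - W\right) 5 = \left(-36 - 12 W\right) 5 = -180 - 60 W$)
$t{\left(-9 \right)} V{\left(-1,Q{\left(-3 \right)} \right)} = - 9 \left(-180 - -180\right) = - 9 \left(-180 + 180\right) = \left(-9\right) 0 = 0$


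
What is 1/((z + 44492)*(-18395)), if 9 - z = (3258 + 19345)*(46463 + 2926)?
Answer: 1/20534247739070 ≈ 4.8699e-14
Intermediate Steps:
z = -1116339558 (z = 9 - (3258 + 19345)*(46463 + 2926) = 9 - 22603*49389 = 9 - 1*1116339567 = 9 - 1116339567 = -1116339558)
1/((z + 44492)*(-18395)) = 1/((-1116339558 + 44492)*(-18395)) = -1/18395/(-1116295066) = -1/1116295066*(-1/18395) = 1/20534247739070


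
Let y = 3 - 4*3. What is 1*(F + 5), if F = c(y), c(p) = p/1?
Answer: -4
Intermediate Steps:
y = -9 (y = 3 - 12 = -9)
c(p) = p (c(p) = p*1 = p)
F = -9
1*(F + 5) = 1*(-9 + 5) = 1*(-4) = -4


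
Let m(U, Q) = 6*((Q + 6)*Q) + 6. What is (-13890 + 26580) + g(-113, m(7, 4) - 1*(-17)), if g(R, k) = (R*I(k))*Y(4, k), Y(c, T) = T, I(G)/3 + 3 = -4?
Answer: 636789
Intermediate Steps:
I(G) = -21 (I(G) = -9 + 3*(-4) = -9 - 12 = -21)
m(U, Q) = 6 + 6*Q*(6 + Q) (m(U, Q) = 6*((6 + Q)*Q) + 6 = 6*(Q*(6 + Q)) + 6 = 6*Q*(6 + Q) + 6 = 6 + 6*Q*(6 + Q))
g(R, k) = -21*R*k (g(R, k) = (R*(-21))*k = (-21*R)*k = -21*R*k)
(-13890 + 26580) + g(-113, m(7, 4) - 1*(-17)) = (-13890 + 26580) - 21*(-113)*((6 + 6*4**2 + 36*4) - 1*(-17)) = 12690 - 21*(-113)*((6 + 6*16 + 144) + 17) = 12690 - 21*(-113)*((6 + 96 + 144) + 17) = 12690 - 21*(-113)*(246 + 17) = 12690 - 21*(-113)*263 = 12690 + 624099 = 636789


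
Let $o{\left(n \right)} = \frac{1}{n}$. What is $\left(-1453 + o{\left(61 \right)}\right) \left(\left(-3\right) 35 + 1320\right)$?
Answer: $- \frac{107687880}{61} \approx -1.7654 \cdot 10^{6}$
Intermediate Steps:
$\left(-1453 + o{\left(61 \right)}\right) \left(\left(-3\right) 35 + 1320\right) = \left(-1453 + \frac{1}{61}\right) \left(\left(-3\right) 35 + 1320\right) = \left(-1453 + \frac{1}{61}\right) \left(-105 + 1320\right) = \left(- \frac{88632}{61}\right) 1215 = - \frac{107687880}{61}$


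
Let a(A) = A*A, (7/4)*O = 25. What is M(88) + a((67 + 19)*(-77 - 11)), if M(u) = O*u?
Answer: 400931168/7 ≈ 5.7276e+7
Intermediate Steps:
O = 100/7 (O = (4/7)*25 = 100/7 ≈ 14.286)
M(u) = 100*u/7
a(A) = A²
M(88) + a((67 + 19)*(-77 - 11)) = (100/7)*88 + ((67 + 19)*(-77 - 11))² = 8800/7 + (86*(-88))² = 8800/7 + (-7568)² = 8800/7 + 57274624 = 400931168/7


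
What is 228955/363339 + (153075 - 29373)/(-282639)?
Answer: 6588617089/34231257207 ≈ 0.19247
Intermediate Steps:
228955/363339 + (153075 - 29373)/(-282639) = 228955*(1/363339) + 123702*(-1/282639) = 228955/363339 - 41234/94213 = 6588617089/34231257207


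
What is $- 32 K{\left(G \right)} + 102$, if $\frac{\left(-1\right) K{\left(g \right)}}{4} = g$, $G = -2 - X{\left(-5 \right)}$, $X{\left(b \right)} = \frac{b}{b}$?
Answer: $-282$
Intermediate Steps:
$X{\left(b \right)} = 1$
$G = -3$ ($G = -2 - 1 = -3$)
$K{\left(g \right)} = - 4 g$
$- 32 K{\left(G \right)} + 102 = - 32 \left(\left(-4\right) \left(-3\right)\right) + 102 = \left(-32\right) 12 + 102 = -384 + 102 = -282$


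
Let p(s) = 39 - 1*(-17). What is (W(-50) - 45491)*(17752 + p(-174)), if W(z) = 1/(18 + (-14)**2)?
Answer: -86681089992/107 ≈ -8.1010e+8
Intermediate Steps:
p(s) = 56 (p(s) = 39 + 17 = 56)
W(z) = 1/214 (W(z) = 1/(18 + 196) = 1/214)
(W(-50) - 45491)*(17752 + p(-174)) = (1/214 - 45491)*(17752 + 56) = -9735073/214*17808 = -86681089992/107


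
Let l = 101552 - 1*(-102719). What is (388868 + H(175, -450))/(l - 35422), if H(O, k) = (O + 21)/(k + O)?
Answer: 11882056/5159275 ≈ 2.3030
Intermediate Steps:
l = 204271 (l = 101552 + 102719 = 204271)
H(O, k) = (21 + O)/(O + k)
(388868 + H(175, -450))/(l - 35422) = (388868 + (21 + 175)/(175 - 450))/(204271 - 35422) = (388868 + 196/(-275))/168849 = (388868 - 1/275*196)*(1/168849) = (388868 - 196/275)*(1/168849) = (106938504/275)*(1/168849) = 11882056/5159275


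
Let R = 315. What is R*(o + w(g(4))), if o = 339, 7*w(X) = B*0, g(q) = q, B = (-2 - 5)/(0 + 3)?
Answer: 106785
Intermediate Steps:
B = -7/3 ≈ -2.3333
w(X) = 0 (w(X) = (-7/3*0)/7 = (⅐)*0 = 0)
R*(o + w(g(4))) = 315*(339 + 0) = 315*339 = 106785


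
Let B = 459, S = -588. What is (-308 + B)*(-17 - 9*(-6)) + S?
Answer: 4999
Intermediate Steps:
(-308 + B)*(-17 - 9*(-6)) + S = (-308 + 459)*(-17 - 9*(-6)) - 588 = 151*(-17 + 54) - 588 = 151*37 - 588 = 5587 - 588 = 4999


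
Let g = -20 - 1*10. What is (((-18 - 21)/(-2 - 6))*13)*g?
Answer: -7605/4 ≈ -1901.3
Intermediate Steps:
g = -30 (g = -20 - 10 = -30)
(((-18 - 21)/(-2 - 6))*13)*g = (((-18 - 21)/(-2 - 6))*13)*(-30) = (-39/(-8)*13)*(-30) = (-39*(-⅛)*13)*(-30) = ((39/8)*13)*(-30) = (507/8)*(-30) = -7605/4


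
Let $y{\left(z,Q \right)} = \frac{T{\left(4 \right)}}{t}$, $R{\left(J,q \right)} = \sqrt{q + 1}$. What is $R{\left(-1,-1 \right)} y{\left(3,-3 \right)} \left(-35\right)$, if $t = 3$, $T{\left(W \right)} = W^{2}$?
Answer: $0$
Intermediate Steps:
$R{\left(J,q \right)} = \sqrt{1 + q}$
$y{\left(z,Q \right)} = \frac{16}{3}$ ($y{\left(z,Q \right)} = \frac{4^{2}}{3} = 16 \cdot \frac{1}{3} = \frac{16}{3}$)
$R{\left(-1,-1 \right)} y{\left(3,-3 \right)} \left(-35\right) = \sqrt{1 - 1} \cdot \frac{16}{3} \left(-35\right) = \sqrt{0} \cdot \frac{16}{3} \left(-35\right) = 0 \cdot \frac{16}{3} \left(-35\right) = 0 \left(-35\right) = 0$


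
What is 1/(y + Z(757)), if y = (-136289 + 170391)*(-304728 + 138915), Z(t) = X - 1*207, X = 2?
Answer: -1/5654555131 ≈ -1.7685e-10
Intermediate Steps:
Z(t) = -205 (Z(t) = 2 - 1*207 = 2 - 207 = -205)
y = -5654554926 (y = 34102*(-165813) = -5654554926)
1/(y + Z(757)) = 1/(-5654554926 - 205) = 1/(-5654555131) = -1/5654555131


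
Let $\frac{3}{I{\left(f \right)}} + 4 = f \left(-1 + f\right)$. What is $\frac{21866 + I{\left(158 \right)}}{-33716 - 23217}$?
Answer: $- \frac{542320535}{1412052266} \approx -0.38407$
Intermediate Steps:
$I{\left(f \right)} = \frac{3}{-4 + f \left(-1 + f\right)}$
$\frac{21866 + I{\left(158 \right)}}{-33716 - 23217} = \frac{21866 + \frac{3}{-4 + 158^{2} - 158}}{-33716 - 23217} = \frac{21866 + \frac{3}{-4 + 24964 - 158}}{-56933} = \left(21866 + \frac{3}{24802}\right) \left(- \frac{1}{56933}\right) = \frac{542320535}{24802} \left(- \frac{1}{56933}\right) = - \frac{542320535}{1412052266}$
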